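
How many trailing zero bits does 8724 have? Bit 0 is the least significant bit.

8724 = 10001000010100
Trailing zeros: 2, so the lowest set bit is bit 2 (value 4).

2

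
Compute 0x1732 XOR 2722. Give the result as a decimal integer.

7568

0x1732 = 1011100110010
2722 = 0101010100010
XOR → 1110110010000 = 7568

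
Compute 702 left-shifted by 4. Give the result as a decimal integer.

11232

702 = 00001010111110
shift left by 4 → 10101111100000 = 11232
(equivalently, 702 × 2^4 = 702 × 16)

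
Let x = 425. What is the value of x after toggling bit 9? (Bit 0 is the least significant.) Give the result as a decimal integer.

x = 0110101001
bit 9 is currently 0; toggle it via x ^ (1 << 9) = x ^ 512
→ 1110101001 = 937

937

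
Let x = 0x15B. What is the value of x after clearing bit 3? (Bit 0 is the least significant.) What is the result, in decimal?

339

x = 0101011011
bit 3 is currently 1; clear it via x & ~(1 << 3) = x & ~8
→ 0101010011 = 339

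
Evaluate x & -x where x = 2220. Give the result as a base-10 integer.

4

x = 100010101100 = 2220
-x (two's complement) = …011101010100
AND   = 000000000100 = 4
(x & -x isolates the lowest set bit of x.)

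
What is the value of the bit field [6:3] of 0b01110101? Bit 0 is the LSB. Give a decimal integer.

v = 01110101
Shift right by 3: 01110
Mask low 4 bits: 1110 = 14

14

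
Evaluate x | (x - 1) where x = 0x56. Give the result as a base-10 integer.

x = 1010110 = 86
x - 1 = 1010101
OR    = 1010111 = 87
(x | (x - 1) sets all bits below the lowest set bit.)

87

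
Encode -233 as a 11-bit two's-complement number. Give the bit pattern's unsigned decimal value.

1815

233 in 11 bits: 00011101001
Invert: 11100010110
Add 1:  11100010111 = 1815
(Check: 2^11 - 233 = 2048 - 233 = 1815.)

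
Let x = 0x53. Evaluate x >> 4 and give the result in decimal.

5

0x53 = 1010011
shift right by 4 → 0000101 = 5
(equivalently, floor(83 / 16))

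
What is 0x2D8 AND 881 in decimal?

0x2D8 = 1011011000
881 = 1101110001
AND → 1001010000 = 592

592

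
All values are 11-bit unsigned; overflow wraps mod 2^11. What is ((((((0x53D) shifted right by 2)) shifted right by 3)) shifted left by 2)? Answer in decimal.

0x53D = 10100111101
→ shifted right by 2 → 00101001111 = 335
→ shifted right by 3 → 00000101001 = 41
→ shifted left by 2 (mod 2^11) → 00010100100 = 164

164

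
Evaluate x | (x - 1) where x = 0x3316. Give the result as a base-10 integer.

x = 11001100010110 = 13078
x - 1 = 11001100010101
OR    = 11001100010111 = 13079
(x | (x - 1) sets all bits below the lowest set bit.)

13079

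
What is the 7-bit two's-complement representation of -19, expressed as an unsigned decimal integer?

19 in 7 bits: 0010011
Invert: 1101100
Add 1:  1101101 = 109
(Check: 2^7 - 19 = 128 - 19 = 109.)

109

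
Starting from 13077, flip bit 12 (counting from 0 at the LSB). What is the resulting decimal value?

8981

x = 011001100010101
bit 12 is currently 1; toggle it via x ^ (1 << 12) = x ^ 4096
→ 010001100010101 = 8981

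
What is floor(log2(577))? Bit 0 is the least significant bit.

577 = 1001000001
The topmost 1 is at position 9 (since 2^9 = 512 ≤ 577 < 1024).

9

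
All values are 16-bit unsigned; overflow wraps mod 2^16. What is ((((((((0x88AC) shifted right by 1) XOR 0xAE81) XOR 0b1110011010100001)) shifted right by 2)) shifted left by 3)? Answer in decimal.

6376

0x88AC = 1000100010101100
→ shifted right by 1 → 0100010001010110 = 17494
0xAE81 = 1010111010000001
→ XOR → 1110101011010111 = 60119
0b1110011010100001 = 1110011010100001
→ XOR → 0000110001110110 = 3190
→ shifted right by 2 → 0000001100011101 = 797
→ shifted left by 3 (mod 2^16) → 0001100011101000 = 6376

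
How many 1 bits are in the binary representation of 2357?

6

2357 = 100100110101
Count the 1s: 1 + 1 + 1 + 1 + 1 + 1 = 6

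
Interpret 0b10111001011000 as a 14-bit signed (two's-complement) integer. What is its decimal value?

-4520

pattern = 10111001011000 (MSB is 1 ⇒ negative)
Invert: 01000110100111, add 1 → 01000110101000 = 4520, so the value is -4520.
(Equivalently: 11864 - 2^14 = 11864 - 16384 = -4520.)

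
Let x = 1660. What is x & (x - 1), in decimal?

1656

x = 11001111100 = 1660
x - 1 = 11001111011
AND   = 11001111000 = 1656
(x & (x - 1) clears the lowest set bit of x.)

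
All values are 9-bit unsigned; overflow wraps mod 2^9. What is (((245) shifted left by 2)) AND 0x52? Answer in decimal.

245 = 011110101
→ shifted left by 2 (mod 2^9) → 111010100 = 468
0x52 = 001010010
→ AND → 001010000 = 80

80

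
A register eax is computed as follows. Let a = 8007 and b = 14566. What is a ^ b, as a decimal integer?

8007 = 01111101000111
14566 = 11100011100110
XOR → 10011110100001 = 10145

10145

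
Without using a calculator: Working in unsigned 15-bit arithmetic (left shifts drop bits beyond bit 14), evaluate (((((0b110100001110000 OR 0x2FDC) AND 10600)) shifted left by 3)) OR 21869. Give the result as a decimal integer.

0b110100001110000 = 110100001110000
0x2FDC = 010111111011100
→ OR → 110111111111100 = 28668
10600 = 010100101101000
→ AND → 010100101101000 = 10600
→ shifted left by 3 (mod 2^15) → 100101101000000 = 19264
21869 = 101010101101101
→ OR → 101111101101101 = 24429

24429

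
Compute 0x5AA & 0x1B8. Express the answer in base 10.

0x5AA = 10110101010
0x1B8 = 00110111000
AND → 00110101000 = 424

424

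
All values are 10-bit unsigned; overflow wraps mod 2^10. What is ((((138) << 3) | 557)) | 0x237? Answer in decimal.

138 = 0010001010
→ << 3 (mod 2^10) → 0001010000 = 80
557 = 1000101101
→ | → 1001111101 = 637
0x237 = 1000110111
→ | → 1001111111 = 639

639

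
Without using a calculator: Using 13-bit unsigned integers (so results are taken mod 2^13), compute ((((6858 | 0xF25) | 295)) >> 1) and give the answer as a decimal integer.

6858 = 1101011001010
0xF25 = 0111100100101
→ | → 1111111101111 = 8175
295 = 0000100100111
→ | → 1111111101111 = 8175
→ >> 1 → 0111111110111 = 4087

4087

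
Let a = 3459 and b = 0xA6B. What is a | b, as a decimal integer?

4075

3459 = 110110000011
0xA6B = 101001101011
 OR → 111111101011 = 4075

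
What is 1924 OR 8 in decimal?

1924 = 11110000100
8 = 00000001000
 OR → 11110001100 = 1932

1932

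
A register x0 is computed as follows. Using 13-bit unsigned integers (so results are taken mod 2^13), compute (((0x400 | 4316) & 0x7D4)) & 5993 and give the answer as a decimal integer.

0x400 = 0010000000000
4316 = 1000011011100
→ | → 1010011011100 = 5340
0x7D4 = 0011111010100
→ & → 0010011010100 = 1236
5993 = 1011101101001
→ & → 0010001000000 = 1088

1088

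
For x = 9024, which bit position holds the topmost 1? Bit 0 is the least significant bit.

9024 = 10001101000000
The topmost 1 is at position 13 (since 2^13 = 8192 ≤ 9024 < 16384).

13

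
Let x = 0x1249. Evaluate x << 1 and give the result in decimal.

9362

0x1249 = 01001001001001
shift left by 1 → 10010010010010 = 9362
(equivalently, 4681 × 2^1 = 4681 × 2)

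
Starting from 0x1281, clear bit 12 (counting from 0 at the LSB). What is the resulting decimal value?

641

x = 01001010000001
bit 12 is currently 1; clear it via x & ~(1 << 12) = x & ~4096
→ 00001010000001 = 641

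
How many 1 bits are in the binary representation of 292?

292 = 100100100
Count the 1s: 1 + 1 + 1 = 3

3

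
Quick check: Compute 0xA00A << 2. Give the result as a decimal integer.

163880

0xA00A = 001010000000001010
shift left by 2 → 101000000000101000 = 163880
(equivalently, 40970 × 2^2 = 40970 × 4)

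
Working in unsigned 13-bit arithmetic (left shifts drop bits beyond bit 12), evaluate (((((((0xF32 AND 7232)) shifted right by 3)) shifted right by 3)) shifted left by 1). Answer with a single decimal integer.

96

0xF32 = 0111100110010
7232 = 1110001000000
→ AND → 0110000000000 = 3072
→ shifted right by 3 → 0000110000000 = 384
→ shifted right by 3 → 0000000110000 = 48
→ shifted left by 1 (mod 2^13) → 0000001100000 = 96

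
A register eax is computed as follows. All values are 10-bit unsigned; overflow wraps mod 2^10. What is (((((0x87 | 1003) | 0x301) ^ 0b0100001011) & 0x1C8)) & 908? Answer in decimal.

0x87 = 0010000111
1003 = 1111101011
→ | → 1111101111 = 1007
0x301 = 1100000001
→ | → 1111101111 = 1007
0b0100001011 = 0100001011
→ ^ → 1011100100 = 740
0x1C8 = 0111001000
→ & → 0011000000 = 192
908 = 1110001100
→ & → 0010000000 = 128

128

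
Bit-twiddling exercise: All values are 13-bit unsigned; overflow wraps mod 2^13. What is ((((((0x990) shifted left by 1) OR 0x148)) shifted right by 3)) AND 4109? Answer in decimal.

0x990 = 0100110010000
→ shifted left by 1 (mod 2^13) → 1001100100000 = 4896
0x148 = 0000101001000
→ OR → 1001101101000 = 4968
→ shifted right by 3 → 0001001101101 = 621
4109 = 1000000001101
→ AND → 0000000001101 = 13

13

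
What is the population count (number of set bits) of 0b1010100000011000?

5

n = 1010100000011000
Count the 1s: 1 + 1 + 1 + 1 + 1 = 5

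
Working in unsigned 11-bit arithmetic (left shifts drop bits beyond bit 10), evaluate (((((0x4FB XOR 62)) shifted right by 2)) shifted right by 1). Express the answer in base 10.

0x4FB = 10011111011
62 = 00000111110
→ XOR → 10011000101 = 1221
→ shifted right by 2 → 00100110001 = 305
→ shifted right by 1 → 00010011000 = 152

152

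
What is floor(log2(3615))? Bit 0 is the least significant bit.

11

3615 = 111000011111
The topmost 1 is at position 11 (since 2^11 = 2048 ≤ 3615 < 4096).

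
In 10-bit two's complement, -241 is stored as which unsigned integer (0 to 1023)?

241 in 10 bits: 0011110001
Invert: 1100001110
Add 1:  1100001111 = 783
(Check: 2^10 - 241 = 1024 - 241 = 783.)

783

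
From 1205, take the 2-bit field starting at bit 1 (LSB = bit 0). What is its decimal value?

2

v = 10010110101
Shift right by 1: 1001011010
Mask low 2 bits: 10 = 2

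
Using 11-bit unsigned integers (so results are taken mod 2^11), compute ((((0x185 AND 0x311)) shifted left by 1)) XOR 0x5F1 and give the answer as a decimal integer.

2035

0x185 = 00110000101
0x311 = 01100010001
→ AND → 00100000001 = 257
→ shifted left by 1 (mod 2^11) → 01000000010 = 514
0x5F1 = 10111110001
→ XOR → 11111110011 = 2035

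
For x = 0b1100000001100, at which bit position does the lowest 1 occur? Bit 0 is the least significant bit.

2

0b1100000001100 = 1100000001100
Trailing zeros: 2, so the lowest set bit is bit 2 (value 4).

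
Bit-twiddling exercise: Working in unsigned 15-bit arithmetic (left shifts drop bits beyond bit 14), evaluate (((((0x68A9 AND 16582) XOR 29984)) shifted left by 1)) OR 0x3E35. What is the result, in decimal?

0x68A9 = 110100010101001
16582 = 100000011000110
→ AND → 100000010000000 = 16512
29984 = 111010100100000
→ XOR → 011010110100000 = 13728
→ shifted left by 1 (mod 2^15) → 110101101000000 = 27456
0x3E35 = 011111000110101
→ OR → 111111101110101 = 32629

32629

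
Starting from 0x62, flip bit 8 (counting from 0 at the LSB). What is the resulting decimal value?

x = 00001100010
bit 8 is currently 0; toggle it via x ^ (1 << 8) = x ^ 256
→ 00101100010 = 354

354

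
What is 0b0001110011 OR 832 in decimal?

883

a = 0001110011
832 = 1101000000
 OR → 1101110011 = 883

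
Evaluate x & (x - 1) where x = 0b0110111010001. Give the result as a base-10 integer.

x = 110111010001 = 3537
x - 1 = 110111010000
AND   = 110111010000 = 3536
(x & (x - 1) clears the lowest set bit of x.)

3536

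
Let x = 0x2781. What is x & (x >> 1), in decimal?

896

x = 10011110000001 = 10113
x>>1 = 01001111000000
AND  = 00001110000000 = 896
(x & (x >> 1) has a 1 wherever x has two consecutive 1 bits.)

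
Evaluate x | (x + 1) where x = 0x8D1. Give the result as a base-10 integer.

x = 100011010001 = 2257
x + 1 = 100011010010
OR    = 100011010011 = 2259
(x | (x + 1) sets the lowest cleared bit.)

2259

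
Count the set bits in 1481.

6

1481 = 10111001001
Count the 1s: 1 + 1 + 1 + 1 + 1 + 1 = 6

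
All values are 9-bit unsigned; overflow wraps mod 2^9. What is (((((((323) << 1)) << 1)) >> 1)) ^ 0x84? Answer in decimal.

323 = 101000011
→ << 1 (mod 2^9) → 010000110 = 134
→ << 1 (mod 2^9) → 100001100 = 268
→ >> 1 → 010000110 = 134
0x84 = 010000100
→ ^ → 000000010 = 2

2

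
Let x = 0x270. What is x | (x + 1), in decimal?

x = 1001110000 = 624
x + 1 = 1001110001
OR    = 1001110001 = 625
(x | (x + 1) sets the lowest cleared bit.)

625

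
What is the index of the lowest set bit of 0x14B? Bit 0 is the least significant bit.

0x14B = 101001011
Trailing zeros: 0, so the lowest set bit is bit 0 (value 1).

0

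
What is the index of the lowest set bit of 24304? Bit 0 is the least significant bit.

4

24304 = 101111011110000
Trailing zeros: 4, so the lowest set bit is bit 4 (value 16).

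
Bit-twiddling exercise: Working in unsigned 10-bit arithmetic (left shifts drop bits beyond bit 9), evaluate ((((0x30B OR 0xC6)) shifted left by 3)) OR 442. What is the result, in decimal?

1018

0x30B = 1100001011
0xC6 = 0011000110
→ OR → 1111001111 = 975
→ shifted left by 3 (mod 2^10) → 1001111000 = 632
442 = 0110111010
→ OR → 1111111010 = 1018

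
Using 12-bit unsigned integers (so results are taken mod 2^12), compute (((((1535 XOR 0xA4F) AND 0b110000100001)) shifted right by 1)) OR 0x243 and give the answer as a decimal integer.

1619

1535 = 010111111111
0xA4F = 101001001111
→ XOR → 111110110000 = 4016
0b110000100001 = 110000100001
→ AND → 110000100000 = 3104
→ shifted right by 1 → 011000010000 = 1552
0x243 = 001001000011
→ OR → 011001010011 = 1619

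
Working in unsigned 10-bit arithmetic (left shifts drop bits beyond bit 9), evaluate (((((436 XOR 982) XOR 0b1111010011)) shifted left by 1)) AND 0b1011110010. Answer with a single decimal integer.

436 = 0110110100
982 = 1111010110
→ XOR → 1001100010 = 610
0b1111010011 = 1111010011
→ XOR → 0110110001 = 433
→ shifted left by 1 (mod 2^10) → 1101100010 = 866
0b1011110010 = 1011110010
→ AND → 1001100010 = 610

610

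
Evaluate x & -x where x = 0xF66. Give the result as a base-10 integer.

x = 111101100110 = 3942
-x (two's complement) = …000010011010
AND   = 000000000010 = 2
(x & -x isolates the lowest set bit of x.)

2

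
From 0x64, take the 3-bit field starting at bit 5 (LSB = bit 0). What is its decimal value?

3

v = 01100100
Shift right by 5: 011
Mask low 3 bits: 011 = 3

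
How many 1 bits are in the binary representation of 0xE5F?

0xE5F = 111001011111
Count the 1s: 1 + 1 + 1 + 1 + 1 + 1 + 1 + 1 + 1 = 9

9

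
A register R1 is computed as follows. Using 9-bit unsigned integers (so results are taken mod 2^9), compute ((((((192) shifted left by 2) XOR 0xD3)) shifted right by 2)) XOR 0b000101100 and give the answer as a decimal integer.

192 = 011000000
→ shifted left by 2 (mod 2^9) → 100000000 = 256
0xD3 = 011010011
→ XOR → 111010011 = 467
→ shifted right by 2 → 001110100 = 116
0b000101100 = 000101100
→ XOR → 001011000 = 88

88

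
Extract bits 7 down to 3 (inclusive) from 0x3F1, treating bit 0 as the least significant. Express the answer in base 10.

v = 0001111110001
Shift right by 3: 0001111110
Mask low 5 bits: 11110 = 30

30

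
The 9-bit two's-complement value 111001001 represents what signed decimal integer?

pattern = 111001001 (MSB is 1 ⇒ negative)
Invert: 000110110, add 1 → 000110111 = 55, so the value is -55.
(Equivalently: 457 - 2^9 = 457 - 512 = -55.)

-55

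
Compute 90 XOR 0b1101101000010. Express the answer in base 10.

90 = 0000001011010
b = 1101101000010
XOR → 1101100011000 = 6936

6936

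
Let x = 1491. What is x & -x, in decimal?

x = 10111010011 = 1491
-x (two's complement) = …01000101101
AND   = 00000000001 = 1
(x & -x isolates the lowest set bit of x.)

1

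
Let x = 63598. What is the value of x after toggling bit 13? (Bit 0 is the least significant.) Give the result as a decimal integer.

55406

x = 1111100001101110
bit 13 is currently 1; toggle it via x ^ (1 << 13) = x ^ 8192
→ 1101100001101110 = 55406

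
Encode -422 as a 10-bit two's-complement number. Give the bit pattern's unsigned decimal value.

422 in 10 bits: 0110100110
Invert: 1001011001
Add 1:  1001011010 = 602
(Check: 2^10 - 422 = 1024 - 422 = 602.)

602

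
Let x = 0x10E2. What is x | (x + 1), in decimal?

x = 1000011100010 = 4322
x + 1 = 1000011100011
OR    = 1000011100011 = 4323
(x | (x + 1) sets the lowest cleared bit.)

4323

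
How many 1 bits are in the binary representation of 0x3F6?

8

0x3F6 = 1111110110
Count the 1s: 1 + 1 + 1 + 1 + 1 + 1 + 1 + 1 = 8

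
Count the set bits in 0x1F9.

0x1F9 = 111111001
Count the 1s: 1 + 1 + 1 + 1 + 1 + 1 + 1 = 7

7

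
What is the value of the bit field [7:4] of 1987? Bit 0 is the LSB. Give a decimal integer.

12

v = 011111000011
Shift right by 4: 01111100
Mask low 4 bits: 1100 = 12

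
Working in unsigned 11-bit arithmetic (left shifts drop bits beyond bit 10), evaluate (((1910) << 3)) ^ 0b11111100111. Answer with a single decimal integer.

1111

1910 = 11101110110
→ << 3 (mod 2^11) → 01110110000 = 944
0b11111100111 = 11111100111
→ ^ → 10001010111 = 1111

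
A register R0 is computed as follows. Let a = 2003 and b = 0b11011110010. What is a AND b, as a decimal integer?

2003 = 11111010011
b = 11011110010
AND → 11011010010 = 1746

1746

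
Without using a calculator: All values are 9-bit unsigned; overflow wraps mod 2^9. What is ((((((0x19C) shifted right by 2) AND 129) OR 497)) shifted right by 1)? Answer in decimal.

248

0x19C = 110011100
→ shifted right by 2 → 001100111 = 103
129 = 010000001
→ AND → 000000001 = 1
497 = 111110001
→ OR → 111110001 = 497
→ shifted right by 1 → 011111000 = 248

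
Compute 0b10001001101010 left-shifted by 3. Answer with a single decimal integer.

70480

x = 00010001001101010
shift left by 3 → 10001001101010000 = 70480
(equivalently, 8810 × 2^3 = 8810 × 8)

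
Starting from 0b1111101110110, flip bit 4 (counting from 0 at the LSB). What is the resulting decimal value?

x = 1111101110110
bit 4 is currently 1; toggle it via x ^ (1 << 4) = x ^ 16
→ 1111101100110 = 8038

8038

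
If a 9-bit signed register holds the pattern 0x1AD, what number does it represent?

-83

pattern = 110101101 (MSB is 1 ⇒ negative)
Invert: 001010010, add 1 → 001010011 = 83, so the value is -83.
(Equivalently: 429 - 2^9 = 429 - 512 = -83.)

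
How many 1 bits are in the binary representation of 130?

2

130 = 10000010
Count the 1s: 1 + 1 = 2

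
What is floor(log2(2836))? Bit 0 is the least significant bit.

2836 = 101100010100
The topmost 1 is at position 11 (since 2^11 = 2048 ≤ 2836 < 4096).

11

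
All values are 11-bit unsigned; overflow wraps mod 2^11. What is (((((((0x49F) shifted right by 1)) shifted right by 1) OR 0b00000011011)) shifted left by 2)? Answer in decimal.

0x49F = 10010011111
→ shifted right by 1 → 01001001111 = 591
→ shifted right by 1 → 00100100111 = 295
0b00000011011 = 00000011011
→ OR → 00100111111 = 319
→ shifted left by 2 (mod 2^11) → 10011111100 = 1276

1276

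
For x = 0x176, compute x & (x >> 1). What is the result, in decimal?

50

x = 101110110 = 374
x>>1 = 010111011
AND  = 000110010 = 50
(x & (x >> 1) has a 1 wherever x has two consecutive 1 bits.)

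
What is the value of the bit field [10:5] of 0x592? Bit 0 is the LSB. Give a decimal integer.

v = 00010110010010
Shift right by 5: 000101100
Mask low 6 bits: 101100 = 44

44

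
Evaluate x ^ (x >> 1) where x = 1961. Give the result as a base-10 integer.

1149

x = 11110101001 = 1961
x>>1 = 01111010100
XOR  = 10001111101 = 1149
(x ^ (x >> 1) gives the standard binary-reflected Gray code of x.)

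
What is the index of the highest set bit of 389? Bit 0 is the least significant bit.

389 = 110000101
The topmost 1 is at position 8 (since 2^8 = 256 ≤ 389 < 512).

8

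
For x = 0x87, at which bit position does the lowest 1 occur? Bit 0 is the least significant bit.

0

0x87 = 10000111
Trailing zeros: 0, so the lowest set bit is bit 0 (value 1).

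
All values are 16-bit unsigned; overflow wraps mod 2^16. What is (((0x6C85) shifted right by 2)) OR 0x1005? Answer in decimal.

0x6C85 = 0110110010000101
→ shifted right by 2 → 0001101100100001 = 6945
0x1005 = 0001000000000101
→ OR → 0001101100100101 = 6949

6949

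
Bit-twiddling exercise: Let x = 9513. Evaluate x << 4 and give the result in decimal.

9513 = 000010010100101001
shift left by 4 → 100101001010010000 = 152208
(equivalently, 9513 × 2^4 = 9513 × 16)

152208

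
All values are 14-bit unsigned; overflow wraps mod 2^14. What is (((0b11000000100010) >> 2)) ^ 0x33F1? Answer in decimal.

0b11000000100010 = 11000000100010
→ >> 2 → 00110000001000 = 3080
0x33F1 = 11001111110001
→ ^ → 11111111111001 = 16377

16377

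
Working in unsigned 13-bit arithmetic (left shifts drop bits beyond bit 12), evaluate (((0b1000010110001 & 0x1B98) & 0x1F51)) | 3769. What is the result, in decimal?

7865

0b1000010110001 = 1000010110001
0x1B98 = 1101110011000
→ & → 1000010010000 = 4240
0x1F51 = 1111101010001
→ & → 1000000010000 = 4112
3769 = 0111010111001
→ | → 1111010111001 = 7865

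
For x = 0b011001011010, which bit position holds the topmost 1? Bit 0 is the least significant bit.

10

0b011001011010 = 11001011010
The topmost 1 is at position 10 (since 2^10 = 1024 ≤ 1626 < 2048).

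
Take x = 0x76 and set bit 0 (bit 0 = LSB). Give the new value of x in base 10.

x = 001110110
bit 0 is currently 0; set it via x | (1 << 0) = x | 1
→ 001110111 = 119

119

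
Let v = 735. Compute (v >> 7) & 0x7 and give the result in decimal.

v = 001011011111
Shift right by 7: 00101
Mask low 3 bits: 101 = 5

5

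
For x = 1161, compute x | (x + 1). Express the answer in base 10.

x = 10010001001 = 1161
x + 1 = 10010001010
OR    = 10010001011 = 1163
(x | (x + 1) sets the lowest cleared bit.)

1163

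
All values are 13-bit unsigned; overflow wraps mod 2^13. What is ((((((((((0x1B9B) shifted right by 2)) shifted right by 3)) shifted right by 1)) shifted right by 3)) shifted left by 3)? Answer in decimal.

0x1B9B = 1101110011011
→ shifted right by 2 → 0011011100110 = 1766
→ shifted right by 3 → 0000011011100 = 220
→ shifted right by 1 → 0000001101110 = 110
→ shifted right by 3 → 0000000001101 = 13
→ shifted left by 3 (mod 2^13) → 0000001101000 = 104

104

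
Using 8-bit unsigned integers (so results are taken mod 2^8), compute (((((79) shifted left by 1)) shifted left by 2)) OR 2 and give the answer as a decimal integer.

122

79 = 01001111
→ shifted left by 1 (mod 2^8) → 10011110 = 158
→ shifted left by 2 (mod 2^8) → 01111000 = 120
2 = 00000010
→ OR → 01111010 = 122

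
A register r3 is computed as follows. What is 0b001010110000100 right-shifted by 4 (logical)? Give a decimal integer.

344

x = 1010110000100
shift right by 4 → 0000101011000 = 344
(equivalently, floor(5508 / 16))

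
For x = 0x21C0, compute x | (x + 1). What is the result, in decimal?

x = 10000111000000 = 8640
x + 1 = 10000111000001
OR    = 10000111000001 = 8641
(x | (x + 1) sets the lowest cleared bit.)

8641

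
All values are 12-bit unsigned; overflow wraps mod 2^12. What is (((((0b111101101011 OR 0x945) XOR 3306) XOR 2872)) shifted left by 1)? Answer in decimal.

378

0b111101101011 = 111101101011
0x945 = 100101000101
→ OR → 111101101111 = 3951
3306 = 110011101010
→ XOR → 001110000101 = 901
2872 = 101100111000
→ XOR → 100010111101 = 2237
→ shifted left by 1 (mod 2^12) → 000101111010 = 378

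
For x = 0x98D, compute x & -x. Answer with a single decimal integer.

x = 100110001101 = 2445
-x (two's complement) = …011001110011
AND   = 000000000001 = 1
(x & -x isolates the lowest set bit of x.)

1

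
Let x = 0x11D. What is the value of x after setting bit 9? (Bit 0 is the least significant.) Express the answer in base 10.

x = 0100011101
bit 9 is currently 0; set it via x | (1 << 9) = x | 512
→ 1100011101 = 797

797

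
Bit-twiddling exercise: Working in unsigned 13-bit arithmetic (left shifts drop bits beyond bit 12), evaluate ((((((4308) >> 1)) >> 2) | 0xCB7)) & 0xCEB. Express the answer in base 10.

4308 = 1000011010100
→ >> 1 → 0100001101010 = 2154
→ >> 2 → 0001000011010 = 538
0xCB7 = 0110010110111
→ | → 0111010111111 = 3775
0xCEB = 0110011101011
→ & → 0110010101011 = 3243

3243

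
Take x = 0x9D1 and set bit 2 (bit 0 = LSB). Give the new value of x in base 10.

x = 0100111010001
bit 2 is currently 0; set it via x | (1 << 2) = x | 4
→ 0100111010101 = 2517

2517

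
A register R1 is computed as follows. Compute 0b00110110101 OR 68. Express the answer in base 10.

501

a = 110110101
68 = 001000100
 OR → 111110101 = 501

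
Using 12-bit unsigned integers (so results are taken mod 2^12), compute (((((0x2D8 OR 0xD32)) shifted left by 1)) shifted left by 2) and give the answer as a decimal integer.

4048

0x2D8 = 001011011000
0xD32 = 110100110010
→ OR → 111111111010 = 4090
→ shifted left by 1 (mod 2^12) → 111111110100 = 4084
→ shifted left by 2 (mod 2^12) → 111111010000 = 4048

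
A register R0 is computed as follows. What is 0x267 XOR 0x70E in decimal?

1385

0x267 = 01001100111
0x70E = 11100001110
XOR → 10101101001 = 1385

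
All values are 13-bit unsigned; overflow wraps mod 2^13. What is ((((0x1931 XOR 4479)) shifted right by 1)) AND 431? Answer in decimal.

0x1931 = 1100100110001
4479 = 1000101111111
→ XOR → 0100001001110 = 2126
→ shifted right by 1 → 0010000100111 = 1063
431 = 0000110101111
→ AND → 0000000100111 = 39

39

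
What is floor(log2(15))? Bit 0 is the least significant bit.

3

15 = 1111
The topmost 1 is at position 3 (since 2^3 = 8 ≤ 15 < 16).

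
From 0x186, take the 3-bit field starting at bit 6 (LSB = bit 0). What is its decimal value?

6

v = 110000110
Shift right by 6: 110
Mask low 3 bits: 110 = 6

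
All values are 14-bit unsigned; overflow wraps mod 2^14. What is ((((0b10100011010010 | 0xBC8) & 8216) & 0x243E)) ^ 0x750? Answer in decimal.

0b10100011010010 = 10100011010010
0xBC8 = 00101111001000
→ | → 10101111011010 = 11226
8216 = 10000000011000
→ & → 10000000011000 = 8216
0x243E = 10010000111110
→ & → 10000000011000 = 8216
0x750 = 00011101010000
→ ^ → 10011101001000 = 10056

10056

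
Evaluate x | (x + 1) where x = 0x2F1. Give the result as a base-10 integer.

x = 1011110001 = 753
x + 1 = 1011110010
OR    = 1011110011 = 755
(x | (x + 1) sets the lowest cleared bit.)

755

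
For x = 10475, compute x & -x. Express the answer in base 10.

1

x = 10100011101011 = 10475
-x (two's complement) = …01011100010101
AND   = 00000000000001 = 1
(x & -x isolates the lowest set bit of x.)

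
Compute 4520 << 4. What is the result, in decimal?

72320

4520 = 00001000110101000
shift left by 4 → 10001101010000000 = 72320
(equivalently, 4520 × 2^4 = 4520 × 16)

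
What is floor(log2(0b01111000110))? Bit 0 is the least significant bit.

0b01111000110 = 1111000110
The topmost 1 is at position 9 (since 2^9 = 512 ≤ 966 < 1024).

9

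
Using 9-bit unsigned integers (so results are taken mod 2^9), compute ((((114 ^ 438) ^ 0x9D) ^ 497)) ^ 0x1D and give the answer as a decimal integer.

181

114 = 001110010
438 = 110110110
→ ^ → 111000100 = 452
0x9D = 010011101
→ ^ → 101011001 = 345
497 = 111110001
→ ^ → 010101000 = 168
0x1D = 000011101
→ ^ → 010110101 = 181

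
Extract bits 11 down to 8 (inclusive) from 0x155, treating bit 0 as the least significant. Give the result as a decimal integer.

1

v = 000101010101
Shift right by 8: 0001
Mask low 4 bits: 0001 = 1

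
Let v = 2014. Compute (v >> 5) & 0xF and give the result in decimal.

14

v = 11111011110
Shift right by 5: 111110
Mask low 4 bits: 1110 = 14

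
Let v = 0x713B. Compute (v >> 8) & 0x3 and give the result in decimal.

1

v = 111000100111011
Shift right by 8: 1110001
Mask low 2 bits: 01 = 1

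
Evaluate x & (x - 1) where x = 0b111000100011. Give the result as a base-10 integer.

3618

x = 111000100011 = 3619
x - 1 = 111000100010
AND   = 111000100010 = 3618
(x & (x - 1) clears the lowest set bit of x.)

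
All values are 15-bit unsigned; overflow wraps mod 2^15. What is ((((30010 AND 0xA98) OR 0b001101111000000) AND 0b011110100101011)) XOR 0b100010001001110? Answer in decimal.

30010 = 111010100111010
0xA98 = 000101010011000
→ AND → 000000000011000 = 24
0b001101111000000 = 001101111000000
→ OR → 001101111011000 = 7128
0b011110100101011 = 011110100101011
→ AND → 001100100001000 = 6408
0b100010001001110 = 100010001001110
→ XOR → 101110101000110 = 23878

23878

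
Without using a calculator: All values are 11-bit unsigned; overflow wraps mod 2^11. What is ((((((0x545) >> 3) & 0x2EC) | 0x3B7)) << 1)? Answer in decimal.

0x545 = 10101000101
→ >> 3 → 00010101000 = 168
0x2EC = 01011101100
→ & → 00010101000 = 168
0x3B7 = 01110110111
→ | → 01110111111 = 959
→ << 1 (mod 2^11) → 11101111110 = 1918

1918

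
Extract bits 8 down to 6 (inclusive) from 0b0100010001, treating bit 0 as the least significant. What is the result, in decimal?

v = 0100010001
Shift right by 6: 0100
Mask low 3 bits: 100 = 4

4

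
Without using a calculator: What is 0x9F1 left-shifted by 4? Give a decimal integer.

40720

0x9F1 = 0000100111110001
shift left by 4 → 1001111100010000 = 40720
(equivalently, 2545 × 2^4 = 2545 × 16)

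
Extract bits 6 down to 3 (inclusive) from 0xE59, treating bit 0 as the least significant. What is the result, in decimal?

v = 111001011001
Shift right by 3: 111001011
Mask low 4 bits: 1011 = 11

11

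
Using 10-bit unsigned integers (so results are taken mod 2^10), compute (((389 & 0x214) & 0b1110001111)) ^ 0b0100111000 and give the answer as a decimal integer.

389 = 0110000101
0x214 = 1000010100
→ & → 0000000100 = 4
0b1110001111 = 1110001111
→ & → 0000000100 = 4
0b0100111000 = 0100111000
→ ^ → 0100111100 = 316

316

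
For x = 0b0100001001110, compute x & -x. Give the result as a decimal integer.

2

x = 100001001110 = 2126
-x (two's complement) = …011110110010
AND   = 000000000010 = 2
(x & -x isolates the lowest set bit of x.)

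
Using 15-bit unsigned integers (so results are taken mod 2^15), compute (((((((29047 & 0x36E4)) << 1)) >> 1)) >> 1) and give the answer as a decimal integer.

29047 = 111000101110111
0x36E4 = 011011011100100
→ & → 011000001100100 = 12388
→ << 1 (mod 2^15) → 110000011001000 = 24776
→ >> 1 → 011000001100100 = 12388
→ >> 1 → 001100000110010 = 6194

6194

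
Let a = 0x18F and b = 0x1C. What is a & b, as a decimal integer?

0x18F = 110001111
0x1C = 000011100
AND → 000001100 = 12

12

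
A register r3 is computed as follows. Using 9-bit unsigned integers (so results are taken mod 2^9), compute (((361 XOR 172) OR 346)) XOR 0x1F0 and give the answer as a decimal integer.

361 = 101101001
172 = 010101100
→ XOR → 111000101 = 453
346 = 101011010
→ OR → 111011111 = 479
0x1F0 = 111110000
→ XOR → 000101111 = 47

47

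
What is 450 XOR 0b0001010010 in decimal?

400

450 = 111000010
b = 001010010
XOR → 110010000 = 400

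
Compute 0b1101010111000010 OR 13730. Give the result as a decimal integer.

62946

a = 1101010111000010
13730 = 0011010110100010
 OR → 1111010111100010 = 62946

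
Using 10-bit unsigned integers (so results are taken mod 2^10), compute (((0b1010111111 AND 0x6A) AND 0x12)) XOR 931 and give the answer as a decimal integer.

929

0b1010111111 = 1010111111
0x6A = 0001101010
→ AND → 0000101010 = 42
0x12 = 0000010010
→ AND → 0000000010 = 2
931 = 1110100011
→ XOR → 1110100001 = 929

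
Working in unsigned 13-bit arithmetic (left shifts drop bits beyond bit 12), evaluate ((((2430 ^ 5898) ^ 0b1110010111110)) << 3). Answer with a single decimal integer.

5712

2430 = 0100101111110
5898 = 1011100001010
→ ^ → 1111001110100 = 7796
0b1110010111110 = 1110010111110
→ ^ → 0001011001010 = 714
→ << 3 (mod 2^13) → 1011001010000 = 5712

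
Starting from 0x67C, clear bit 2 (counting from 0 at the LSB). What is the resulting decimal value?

1656

x = 11001111100
bit 2 is currently 1; clear it via x & ~(1 << 2) = x & ~4
→ 11001111000 = 1656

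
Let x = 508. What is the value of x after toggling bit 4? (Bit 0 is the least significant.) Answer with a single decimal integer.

x = 111111100
bit 4 is currently 1; toggle it via x ^ (1 << 4) = x ^ 16
→ 111101100 = 492

492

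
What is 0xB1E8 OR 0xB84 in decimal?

48108

0xB1E8 = 1011000111101000
0xB84 = 0000101110000100
 OR → 1011101111101100 = 48108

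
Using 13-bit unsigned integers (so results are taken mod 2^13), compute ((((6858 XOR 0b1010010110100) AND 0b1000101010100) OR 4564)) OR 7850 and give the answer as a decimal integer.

6858 = 1101011001010
0b1010010110100 = 1010010110100
→ XOR → 0111001111110 = 3710
0b1000101010100 = 1000101010100
→ AND → 0000001010100 = 84
4564 = 1000111010100
→ OR → 1000111010100 = 4564
7850 = 1111010101010
→ OR → 1111111111110 = 8190

8190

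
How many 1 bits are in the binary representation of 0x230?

3

0x230 = 1000110000
Count the 1s: 1 + 1 + 1 = 3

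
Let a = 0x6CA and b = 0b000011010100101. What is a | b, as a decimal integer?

0x6CA = 11011001010
b = 11010100101
 OR → 11011101111 = 1775

1775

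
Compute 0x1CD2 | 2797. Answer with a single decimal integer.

0x1CD2 = 1110011010010
2797 = 0101011101101
 OR → 1111011111111 = 7935

7935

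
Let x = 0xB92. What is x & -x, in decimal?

2

x = 101110010010 = 2962
-x (two's complement) = …010001101110
AND   = 000000000010 = 2
(x & -x isolates the lowest set bit of x.)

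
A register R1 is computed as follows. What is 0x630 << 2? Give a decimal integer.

6336

0x630 = 0011000110000
shift left by 2 → 1100011000000 = 6336
(equivalently, 1584 × 2^2 = 1584 × 4)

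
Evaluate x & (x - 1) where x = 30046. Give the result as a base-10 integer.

30044

x = 111010101011110 = 30046
x - 1 = 111010101011101
AND   = 111010101011100 = 30044
(x & (x - 1) clears the lowest set bit of x.)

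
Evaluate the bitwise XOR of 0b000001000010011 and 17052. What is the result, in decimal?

a = 000001000010011
17052 = 100001010011100
XOR → 100000010001111 = 16527

16527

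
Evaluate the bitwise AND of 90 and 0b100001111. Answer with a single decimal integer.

90 = 001011010
b = 100001111
AND → 000001010 = 10

10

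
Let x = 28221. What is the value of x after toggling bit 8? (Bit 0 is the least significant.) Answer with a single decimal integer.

28477

x = 110111000111101
bit 8 is currently 0; toggle it via x ^ (1 << 8) = x ^ 256
→ 110111100111101 = 28477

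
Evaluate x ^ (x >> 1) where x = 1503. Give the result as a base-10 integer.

1840

x = 10111011111 = 1503
x>>1 = 01011101111
XOR  = 11100110000 = 1840
(x ^ (x >> 1) gives the standard binary-reflected Gray code of x.)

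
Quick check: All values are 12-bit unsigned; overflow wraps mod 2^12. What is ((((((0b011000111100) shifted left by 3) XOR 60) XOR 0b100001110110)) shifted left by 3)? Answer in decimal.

0b011000111100 = 011000111100
→ shifted left by 3 (mod 2^12) → 000111100000 = 480
60 = 000000111100
→ XOR → 000111011100 = 476
0b100001110110 = 100001110110
→ XOR → 100110101010 = 2474
→ shifted left by 3 (mod 2^12) → 110101010000 = 3408

3408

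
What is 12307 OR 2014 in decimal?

12307 = 11000000010011
2014 = 00011111011110
 OR → 11011111011111 = 14303

14303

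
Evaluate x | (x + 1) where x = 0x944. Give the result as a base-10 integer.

x = 100101000100 = 2372
x + 1 = 100101000101
OR    = 100101000101 = 2373
(x | (x + 1) sets the lowest cleared bit.)

2373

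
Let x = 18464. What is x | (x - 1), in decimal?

18495

x = 100100000100000 = 18464
x - 1 = 100100000011111
OR    = 100100000111111 = 18495
(x | (x - 1) sets all bits below the lowest set bit.)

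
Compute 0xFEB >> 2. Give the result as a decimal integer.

0xFEB = 111111101011
shift right by 2 → 001111111010 = 1018
(equivalently, floor(4075 / 4))

1018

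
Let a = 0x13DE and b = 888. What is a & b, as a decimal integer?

856

0x13DE = 1001111011110
888 = 0001101111000
AND → 0001101011000 = 856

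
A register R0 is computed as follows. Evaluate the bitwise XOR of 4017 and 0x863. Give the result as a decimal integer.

2002

4017 = 111110110001
0x863 = 100001100011
XOR → 011111010010 = 2002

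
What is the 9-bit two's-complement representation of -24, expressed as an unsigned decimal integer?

488

24 in 9 bits: 000011000
Invert: 111100111
Add 1:  111101000 = 488
(Check: 2^9 - 24 = 512 - 24 = 488.)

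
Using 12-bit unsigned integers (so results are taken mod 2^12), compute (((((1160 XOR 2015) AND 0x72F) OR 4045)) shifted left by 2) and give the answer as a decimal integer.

3900

1160 = 010010001000
2015 = 011111011111
→ XOR → 001101010111 = 855
0x72F = 011100101111
→ AND → 001100000111 = 775
4045 = 111111001101
→ OR → 111111001111 = 4047
→ shifted left by 2 (mod 2^12) → 111100111100 = 3900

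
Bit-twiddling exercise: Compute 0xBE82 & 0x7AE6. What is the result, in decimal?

14978

0xBE82 = 1011111010000010
0x7AE6 = 0111101011100110
AND → 0011101010000010 = 14978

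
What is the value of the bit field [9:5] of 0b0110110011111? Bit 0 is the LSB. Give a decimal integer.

v = 0110110011111
Shift right by 5: 01101100
Mask low 5 bits: 01100 = 12

12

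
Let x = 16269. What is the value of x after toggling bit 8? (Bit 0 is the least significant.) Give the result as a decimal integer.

x = 011111110001101
bit 8 is currently 1; toggle it via x ^ (1 << 8) = x ^ 256
→ 011111010001101 = 16013

16013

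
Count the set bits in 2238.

7

2238 = 100010111110
Count the 1s: 1 + 1 + 1 + 1 + 1 + 1 + 1 = 7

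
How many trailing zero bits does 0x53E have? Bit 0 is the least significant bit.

1

0x53E = 10100111110
Trailing zeros: 1, so the lowest set bit is bit 1 (value 2).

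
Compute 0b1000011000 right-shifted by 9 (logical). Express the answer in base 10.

x = 1000011000
shift right by 9 → 0000000001 = 1
(equivalently, floor(536 / 512))

1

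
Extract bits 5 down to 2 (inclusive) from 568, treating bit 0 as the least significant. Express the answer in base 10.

14

v = 01000111000
Shift right by 2: 010001110
Mask low 4 bits: 1110 = 14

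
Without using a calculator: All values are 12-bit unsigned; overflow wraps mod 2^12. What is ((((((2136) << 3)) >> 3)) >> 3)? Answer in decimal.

11

2136 = 100001011000
→ << 3 (mod 2^12) → 001011000000 = 704
→ >> 3 → 000001011000 = 88
→ >> 3 → 000000001011 = 11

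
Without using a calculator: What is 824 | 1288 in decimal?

1848

824 = 01100111000
1288 = 10100001000
 OR → 11100111000 = 1848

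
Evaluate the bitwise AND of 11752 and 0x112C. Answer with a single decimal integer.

296

11752 = 10110111101000
0x112C = 01000100101100
AND → 00000100101000 = 296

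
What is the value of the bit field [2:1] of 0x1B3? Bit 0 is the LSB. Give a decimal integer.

1

v = 110110011
Shift right by 1: 11011001
Mask low 2 bits: 01 = 1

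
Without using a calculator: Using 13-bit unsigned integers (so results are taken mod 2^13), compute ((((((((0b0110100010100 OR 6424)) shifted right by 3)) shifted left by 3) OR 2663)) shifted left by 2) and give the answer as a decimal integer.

0b0110100010100 = 0110100010100
6424 = 1100100011000
→ OR → 1110100011100 = 7452
→ shifted right by 3 → 0001110100011 = 931
→ shifted left by 3 (mod 2^13) → 1110100011000 = 7448
2663 = 0101001100111
→ OR → 1111101111111 = 8063
→ shifted left by 2 (mod 2^13) → 1110111111100 = 7676

7676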